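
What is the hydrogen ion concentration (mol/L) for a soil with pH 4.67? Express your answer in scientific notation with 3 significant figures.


Step 1: [H+] = 10^(-pH)
Step 2: [H+] = 10^(-4.67)
Step 3: [H+] = 2.14e-05 mol/L

2.14e-05


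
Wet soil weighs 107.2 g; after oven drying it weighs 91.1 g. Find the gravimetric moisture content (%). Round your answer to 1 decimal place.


Step 1: Water mass = wet - dry = 107.2 - 91.1 = 16.1 g
Step 2: w = 100 * water mass / dry mass
Step 3: w = 100 * 16.1 / 91.1 = 17.7%

17.7


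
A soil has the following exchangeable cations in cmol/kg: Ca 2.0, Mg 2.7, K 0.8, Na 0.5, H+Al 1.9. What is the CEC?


Step 1: CEC = Ca + Mg + K + Na + (H+Al)
Step 2: CEC = 2.0 + 2.7 + 0.8 + 0.5 + 1.9
Step 3: CEC = 7.9 cmol/kg

7.9


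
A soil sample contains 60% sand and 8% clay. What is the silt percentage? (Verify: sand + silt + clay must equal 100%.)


Step 1: sand + silt + clay = 100%
Step 2: silt = 100 - sand - clay
Step 3: silt = 100 - 60 - 8
Step 4: silt = 32%

32


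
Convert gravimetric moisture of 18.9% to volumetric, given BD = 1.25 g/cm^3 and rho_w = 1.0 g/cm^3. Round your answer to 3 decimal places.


Step 1: theta = (w / 100) * BD / rho_w
Step 2: theta = (18.9 / 100) * 1.25 / 1.0
Step 3: theta = 0.189 * 1.25
Step 4: theta = 0.236

0.236


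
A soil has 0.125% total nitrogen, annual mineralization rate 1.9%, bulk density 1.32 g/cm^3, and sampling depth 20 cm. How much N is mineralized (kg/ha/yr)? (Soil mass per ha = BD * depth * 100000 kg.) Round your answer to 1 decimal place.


Step 1: Soil mass per ha = BD * depth * 100000 = 1.32 * 20 * 100000 = 2640000 kg
Step 2: Total N pool = soil mass * N%/100 = 2640000 * 0.125/100 = 3300.0 kg/ha
Step 3: N mineralized = N pool * rate%/100 = 3300.0 * 1.9/100 = 62.7 kg/ha/yr

62.7


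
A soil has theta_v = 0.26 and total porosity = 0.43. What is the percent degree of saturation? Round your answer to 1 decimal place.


Step 1: S = 100 * theta_v / n
Step 2: S = 100 * 0.26 / 0.43
Step 3: S = 60.5%

60.5


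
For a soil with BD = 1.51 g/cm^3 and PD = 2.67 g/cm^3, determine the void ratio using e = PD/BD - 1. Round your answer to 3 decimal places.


Step 1: e = PD / BD - 1
Step 2: e = 2.67 / 1.51 - 1
Step 3: e = 1.76821 - 1
Step 4: e = 0.768

0.768


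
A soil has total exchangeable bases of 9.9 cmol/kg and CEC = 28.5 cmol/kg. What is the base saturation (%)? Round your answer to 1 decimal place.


Step 1: BS = 100 * (sum of bases) / CEC
Step 2: BS = 100 * 9.9 / 28.5
Step 3: BS = 34.7%

34.7


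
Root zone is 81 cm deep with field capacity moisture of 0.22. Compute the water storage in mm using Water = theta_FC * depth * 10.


Step 1: Water (mm) = theta_FC * depth (cm) * 10
Step 2: Water = 0.22 * 81 * 10
Step 3: Water = 178.2 mm

178.2


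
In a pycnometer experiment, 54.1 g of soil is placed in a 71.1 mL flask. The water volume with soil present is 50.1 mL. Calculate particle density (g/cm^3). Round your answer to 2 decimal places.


Step 1: Volume of solids = flask volume - water volume with soil
Step 2: V_solids = 71.1 - 50.1 = 21.0 mL
Step 3: Particle density = mass / V_solids = 54.1 / 21.0 = 2.58 g/cm^3

2.58


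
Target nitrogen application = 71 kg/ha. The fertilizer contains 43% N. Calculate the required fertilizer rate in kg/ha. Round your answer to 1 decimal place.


Step 1: Fertilizer rate = target N / (N content / 100)
Step 2: Rate = 71 / (43 / 100)
Step 3: Rate = 71 / 0.43
Step 4: Rate = 165.1 kg/ha

165.1


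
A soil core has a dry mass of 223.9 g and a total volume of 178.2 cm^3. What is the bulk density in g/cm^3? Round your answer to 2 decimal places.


Step 1: Identify the formula: BD = dry mass / volume
Step 2: Substitute values: BD = 223.9 / 178.2
Step 3: BD = 1.26 g/cm^3

1.26


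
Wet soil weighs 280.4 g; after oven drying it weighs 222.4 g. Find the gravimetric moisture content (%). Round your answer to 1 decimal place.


Step 1: Water mass = wet - dry = 280.4 - 222.4 = 58.0 g
Step 2: w = 100 * water mass / dry mass
Step 3: w = 100 * 58.0 / 222.4 = 26.1%

26.1


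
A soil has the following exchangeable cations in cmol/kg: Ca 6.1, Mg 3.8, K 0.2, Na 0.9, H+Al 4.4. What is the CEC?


Step 1: CEC = Ca + Mg + K + Na + (H+Al)
Step 2: CEC = 6.1 + 3.8 + 0.2 + 0.9 + 4.4
Step 3: CEC = 15.4 cmol/kg

15.4


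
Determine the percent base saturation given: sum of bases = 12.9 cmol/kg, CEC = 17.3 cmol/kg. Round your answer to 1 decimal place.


Step 1: BS = 100 * (sum of bases) / CEC
Step 2: BS = 100 * 12.9 / 17.3
Step 3: BS = 74.6%

74.6


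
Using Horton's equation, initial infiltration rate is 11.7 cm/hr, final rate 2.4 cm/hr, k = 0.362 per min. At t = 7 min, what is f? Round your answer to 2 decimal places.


Step 1: f = fc + (f0 - fc) * exp(-k * t)
Step 2: exp(-0.362 * 7) = 0.079341
Step 3: f = 2.4 + (11.7 - 2.4) * 0.079341
Step 4: f = 2.4 + 9.3 * 0.079341
Step 5: f = 3.14 cm/hr

3.14


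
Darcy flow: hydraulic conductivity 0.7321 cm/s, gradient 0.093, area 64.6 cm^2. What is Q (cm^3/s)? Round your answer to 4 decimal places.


Step 1: Apply Darcy's law: Q = K * i * A
Step 2: Q = 0.7321 * 0.093 * 64.6
Step 3: Q = 4.3983 cm^3/s

4.3983


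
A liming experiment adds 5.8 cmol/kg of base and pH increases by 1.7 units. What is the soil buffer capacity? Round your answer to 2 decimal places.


Step 1: BC = change in base / change in pH
Step 2: BC = 5.8 / 1.7
Step 3: BC = 3.41 cmol/(kg*pH unit)

3.41


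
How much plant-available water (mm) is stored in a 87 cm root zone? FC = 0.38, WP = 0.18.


Step 1: Available water = (FC - WP) * depth * 10
Step 2: AW = (0.38 - 0.18) * 87 * 10
Step 3: AW = 0.2 * 87 * 10
Step 4: AW = 174.0 mm

174.0


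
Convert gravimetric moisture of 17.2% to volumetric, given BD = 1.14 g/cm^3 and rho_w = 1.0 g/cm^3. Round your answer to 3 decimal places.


Step 1: theta = (w / 100) * BD / rho_w
Step 2: theta = (17.2 / 100) * 1.14 / 1.0
Step 3: theta = 0.172 * 1.14
Step 4: theta = 0.196

0.196


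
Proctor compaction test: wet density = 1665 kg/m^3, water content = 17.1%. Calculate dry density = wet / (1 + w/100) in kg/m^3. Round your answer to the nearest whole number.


Step 1: Dry density = wet density / (1 + w/100)
Step 2: Dry density = 1665 / (1 + 17.1/100)
Step 3: Dry density = 1665 / 1.171
Step 4: Dry density = 1422 kg/m^3

1422


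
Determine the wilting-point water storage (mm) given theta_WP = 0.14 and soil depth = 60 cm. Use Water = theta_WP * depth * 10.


Step 1: Water (mm) = theta_WP * depth * 10
Step 2: Water = 0.14 * 60 * 10
Step 3: Water = 84.0 mm

84.0


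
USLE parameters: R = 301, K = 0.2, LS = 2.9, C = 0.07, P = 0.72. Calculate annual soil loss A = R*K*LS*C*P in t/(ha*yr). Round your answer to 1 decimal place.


Step 1: A = R * K * LS * C * P
Step 2: R * K = 301 * 0.2 = 60.2
Step 3: (R*K) * LS = 60.2 * 2.9 = 174.58
Step 4: * C * P = 174.58 * 0.07 * 0.72 = 8.8
Step 5: A = 8.8 t/(ha*yr)

8.8


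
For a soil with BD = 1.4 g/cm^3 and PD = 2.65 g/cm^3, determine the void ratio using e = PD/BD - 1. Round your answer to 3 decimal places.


Step 1: e = PD / BD - 1
Step 2: e = 2.65 / 1.4 - 1
Step 3: e = 1.89286 - 1
Step 4: e = 0.893

0.893


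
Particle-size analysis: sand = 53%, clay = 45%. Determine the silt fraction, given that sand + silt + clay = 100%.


Step 1: sand + silt + clay = 100%
Step 2: silt = 100 - sand - clay
Step 3: silt = 100 - 53 - 45
Step 4: silt = 2%

2


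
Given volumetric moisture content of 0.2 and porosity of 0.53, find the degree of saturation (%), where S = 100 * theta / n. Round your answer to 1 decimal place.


Step 1: S = 100 * theta_v / n
Step 2: S = 100 * 0.2 / 0.53
Step 3: S = 37.7%

37.7


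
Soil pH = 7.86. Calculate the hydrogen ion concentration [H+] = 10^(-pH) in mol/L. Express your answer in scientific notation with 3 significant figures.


Step 1: [H+] = 10^(-pH)
Step 2: [H+] = 10^(-7.86)
Step 3: [H+] = 1.38e-08 mol/L

1.38e-08


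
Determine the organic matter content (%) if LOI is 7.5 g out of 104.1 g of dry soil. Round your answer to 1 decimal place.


Step 1: OM% = 100 * LOI / sample mass
Step 2: OM = 100 * 7.5 / 104.1
Step 3: OM = 7.2%

7.2


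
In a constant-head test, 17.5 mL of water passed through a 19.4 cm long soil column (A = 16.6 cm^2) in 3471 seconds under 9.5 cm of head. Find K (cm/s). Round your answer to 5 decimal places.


Step 1: K = Q * L / (A * t * h)
Step 2: Numerator = 17.5 * 19.4 = 339.5
Step 3: Denominator = 16.6 * 3471 * 9.5 = 547376.7
Step 4: K = 339.5 / 547376.7 = 0.00062 cm/s

0.00062


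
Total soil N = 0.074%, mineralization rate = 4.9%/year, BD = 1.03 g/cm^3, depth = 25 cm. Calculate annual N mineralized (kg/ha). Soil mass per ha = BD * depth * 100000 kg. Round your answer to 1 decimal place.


Step 1: Soil mass per ha = BD * depth * 100000 = 1.03 * 25 * 100000 = 2575000 kg
Step 2: Total N pool = soil mass * N%/100 = 2575000 * 0.074/100 = 1905.5 kg/ha
Step 3: N mineralized = N pool * rate%/100 = 1905.5 * 4.9/100 = 93.4 kg/ha/yr

93.4


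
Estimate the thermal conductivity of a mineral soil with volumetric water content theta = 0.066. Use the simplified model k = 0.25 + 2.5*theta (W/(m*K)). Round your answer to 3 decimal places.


Step 1: k = 0.25 + 2.5 * theta
Step 2: k = 0.25 + 2.5 * 0.066
Step 3: k = 0.25 + 0.165
Step 4: k = 0.415 W/(m*K)

0.415


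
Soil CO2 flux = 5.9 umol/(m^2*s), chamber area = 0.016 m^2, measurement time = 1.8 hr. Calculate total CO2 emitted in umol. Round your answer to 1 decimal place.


Step 1: Convert time to seconds: 1.8 hr * 3600 = 6480.0 s
Step 2: Total = flux * area * time_s
Step 3: Total = 5.9 * 0.016 * 6480.0
Step 4: Total = 611.7 umol

611.7


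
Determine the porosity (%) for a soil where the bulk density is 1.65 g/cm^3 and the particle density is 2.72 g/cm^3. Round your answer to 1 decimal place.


Step 1: Formula: n = 100 * (1 - BD / PD)
Step 2: n = 100 * (1 - 1.65 / 2.72)
Step 3: n = 100 * (1 - 0.60662)
Step 4: n = 39.3%

39.3


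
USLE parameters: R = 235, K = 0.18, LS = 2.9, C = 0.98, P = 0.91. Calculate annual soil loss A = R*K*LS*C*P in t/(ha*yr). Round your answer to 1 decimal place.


Step 1: A = R * K * LS * C * P
Step 2: R * K = 235 * 0.18 = 42.3
Step 3: (R*K) * LS = 42.3 * 2.9 = 122.67
Step 4: * C * P = 122.67 * 0.98 * 0.91 = 109.4
Step 5: A = 109.4 t/(ha*yr)

109.4


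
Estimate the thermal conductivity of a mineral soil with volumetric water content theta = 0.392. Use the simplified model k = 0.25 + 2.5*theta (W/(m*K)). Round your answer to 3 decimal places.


Step 1: k = 0.25 + 2.5 * theta
Step 2: k = 0.25 + 2.5 * 0.392
Step 3: k = 0.25 + 0.98
Step 4: k = 1.23 W/(m*K)

1.23


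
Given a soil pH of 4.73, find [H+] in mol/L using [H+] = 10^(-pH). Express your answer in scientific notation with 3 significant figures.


Step 1: [H+] = 10^(-pH)
Step 2: [H+] = 10^(-4.73)
Step 3: [H+] = 1.86e-05 mol/L

1.86e-05


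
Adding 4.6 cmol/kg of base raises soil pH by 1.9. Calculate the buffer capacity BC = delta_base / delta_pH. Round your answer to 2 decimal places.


Step 1: BC = change in base / change in pH
Step 2: BC = 4.6 / 1.9
Step 3: BC = 2.42 cmol/(kg*pH unit)

2.42


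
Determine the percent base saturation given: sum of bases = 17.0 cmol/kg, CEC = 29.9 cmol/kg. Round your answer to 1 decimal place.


Step 1: BS = 100 * (sum of bases) / CEC
Step 2: BS = 100 * 17.0 / 29.9
Step 3: BS = 56.9%

56.9


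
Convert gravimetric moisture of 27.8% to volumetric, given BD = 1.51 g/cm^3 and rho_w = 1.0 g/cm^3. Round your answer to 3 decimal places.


Step 1: theta = (w / 100) * BD / rho_w
Step 2: theta = (27.8 / 100) * 1.51 / 1.0
Step 3: theta = 0.278 * 1.51
Step 4: theta = 0.42

0.42


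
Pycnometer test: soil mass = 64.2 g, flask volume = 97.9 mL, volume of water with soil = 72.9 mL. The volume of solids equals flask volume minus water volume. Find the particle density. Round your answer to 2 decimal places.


Step 1: Volume of solids = flask volume - water volume with soil
Step 2: V_solids = 97.9 - 72.9 = 25.0 mL
Step 3: Particle density = mass / V_solids = 64.2 / 25.0 = 2.57 g/cm^3

2.57


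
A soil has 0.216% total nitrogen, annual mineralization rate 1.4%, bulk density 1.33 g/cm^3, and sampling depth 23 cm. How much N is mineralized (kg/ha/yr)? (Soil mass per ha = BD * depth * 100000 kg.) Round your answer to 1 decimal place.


Step 1: Soil mass per ha = BD * depth * 100000 = 1.33 * 23 * 100000 = 3059000 kg
Step 2: Total N pool = soil mass * N%/100 = 3059000 * 0.216/100 = 6607.44 kg/ha
Step 3: N mineralized = N pool * rate%/100 = 6607.44 * 1.4/100 = 92.5 kg/ha/yr

92.5


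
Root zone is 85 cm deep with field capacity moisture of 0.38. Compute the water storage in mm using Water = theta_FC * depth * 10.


Step 1: Water (mm) = theta_FC * depth (cm) * 10
Step 2: Water = 0.38 * 85 * 10
Step 3: Water = 323.0 mm

323.0


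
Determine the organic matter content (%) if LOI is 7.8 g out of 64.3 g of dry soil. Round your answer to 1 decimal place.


Step 1: OM% = 100 * LOI / sample mass
Step 2: OM = 100 * 7.8 / 64.3
Step 3: OM = 12.1%

12.1


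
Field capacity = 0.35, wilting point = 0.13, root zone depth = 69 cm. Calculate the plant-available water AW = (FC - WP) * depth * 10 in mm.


Step 1: Available water = (FC - WP) * depth * 10
Step 2: AW = (0.35 - 0.13) * 69 * 10
Step 3: AW = 0.22 * 69 * 10
Step 4: AW = 151.8 mm

151.8


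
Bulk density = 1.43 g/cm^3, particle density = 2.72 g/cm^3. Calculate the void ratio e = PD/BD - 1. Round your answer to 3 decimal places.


Step 1: e = PD / BD - 1
Step 2: e = 2.72 / 1.43 - 1
Step 3: e = 1.9021 - 1
Step 4: e = 0.902

0.902


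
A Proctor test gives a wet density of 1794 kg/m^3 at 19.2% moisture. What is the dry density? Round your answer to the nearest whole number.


Step 1: Dry density = wet density / (1 + w/100)
Step 2: Dry density = 1794 / (1 + 19.2/100)
Step 3: Dry density = 1794 / 1.192
Step 4: Dry density = 1505 kg/m^3

1505


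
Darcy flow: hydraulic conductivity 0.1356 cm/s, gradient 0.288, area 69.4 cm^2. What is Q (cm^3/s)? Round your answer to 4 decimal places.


Step 1: Apply Darcy's law: Q = K * i * A
Step 2: Q = 0.1356 * 0.288 * 69.4
Step 3: Q = 2.7103 cm^3/s

2.7103


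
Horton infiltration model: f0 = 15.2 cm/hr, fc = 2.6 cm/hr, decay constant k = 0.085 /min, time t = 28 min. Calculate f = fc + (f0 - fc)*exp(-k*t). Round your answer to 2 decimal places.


Step 1: f = fc + (f0 - fc) * exp(-k * t)
Step 2: exp(-0.085 * 28) = 0.092551
Step 3: f = 2.6 + (15.2 - 2.6) * 0.092551
Step 4: f = 2.6 + 12.6 * 0.092551
Step 5: f = 3.77 cm/hr

3.77


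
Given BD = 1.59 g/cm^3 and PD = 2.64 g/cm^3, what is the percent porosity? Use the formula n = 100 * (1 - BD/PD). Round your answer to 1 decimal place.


Step 1: Formula: n = 100 * (1 - BD / PD)
Step 2: n = 100 * (1 - 1.59 / 2.64)
Step 3: n = 100 * (1 - 0.60227)
Step 4: n = 39.8%

39.8


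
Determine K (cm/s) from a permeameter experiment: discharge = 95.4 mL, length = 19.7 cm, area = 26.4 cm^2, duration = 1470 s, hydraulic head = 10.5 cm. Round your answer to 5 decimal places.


Step 1: K = Q * L / (A * t * h)
Step 2: Numerator = 95.4 * 19.7 = 1879.38
Step 3: Denominator = 26.4 * 1470 * 10.5 = 407484.0
Step 4: K = 1879.38 / 407484.0 = 0.00461 cm/s

0.00461


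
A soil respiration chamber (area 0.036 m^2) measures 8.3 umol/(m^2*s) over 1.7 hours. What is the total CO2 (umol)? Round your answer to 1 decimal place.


Step 1: Convert time to seconds: 1.7 hr * 3600 = 6120.0 s
Step 2: Total = flux * area * time_s
Step 3: Total = 8.3 * 0.036 * 6120.0
Step 4: Total = 1828.7 umol

1828.7


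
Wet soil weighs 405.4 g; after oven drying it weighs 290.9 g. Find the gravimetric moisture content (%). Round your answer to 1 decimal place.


Step 1: Water mass = wet - dry = 405.4 - 290.9 = 114.5 g
Step 2: w = 100 * water mass / dry mass
Step 3: w = 100 * 114.5 / 290.9 = 39.4%

39.4


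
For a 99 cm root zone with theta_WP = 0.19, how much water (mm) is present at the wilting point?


Step 1: Water (mm) = theta_WP * depth * 10
Step 2: Water = 0.19 * 99 * 10
Step 3: Water = 188.1 mm

188.1


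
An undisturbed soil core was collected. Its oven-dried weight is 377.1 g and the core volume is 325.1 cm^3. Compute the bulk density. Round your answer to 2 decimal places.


Step 1: Identify the formula: BD = dry mass / volume
Step 2: Substitute values: BD = 377.1 / 325.1
Step 3: BD = 1.16 g/cm^3

1.16


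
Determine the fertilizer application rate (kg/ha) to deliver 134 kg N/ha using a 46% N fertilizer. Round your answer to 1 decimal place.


Step 1: Fertilizer rate = target N / (N content / 100)
Step 2: Rate = 134 / (46 / 100)
Step 3: Rate = 134 / 0.46
Step 4: Rate = 291.3 kg/ha

291.3


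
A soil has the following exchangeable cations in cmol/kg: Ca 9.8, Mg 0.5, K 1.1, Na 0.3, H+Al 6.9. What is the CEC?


Step 1: CEC = Ca + Mg + K + Na + (H+Al)
Step 2: CEC = 9.8 + 0.5 + 1.1 + 0.3 + 6.9
Step 3: CEC = 18.6 cmol/kg

18.6


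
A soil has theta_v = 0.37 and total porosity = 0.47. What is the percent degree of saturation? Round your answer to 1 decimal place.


Step 1: S = 100 * theta_v / n
Step 2: S = 100 * 0.37 / 0.47
Step 3: S = 78.7%

78.7


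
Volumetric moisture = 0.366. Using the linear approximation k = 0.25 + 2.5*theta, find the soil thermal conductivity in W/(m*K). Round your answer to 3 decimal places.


Step 1: k = 0.25 + 2.5 * theta
Step 2: k = 0.25 + 2.5 * 0.366
Step 3: k = 0.25 + 0.915
Step 4: k = 1.165 W/(m*K)

1.165


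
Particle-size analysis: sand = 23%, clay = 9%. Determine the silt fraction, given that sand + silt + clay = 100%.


Step 1: sand + silt + clay = 100%
Step 2: silt = 100 - sand - clay
Step 3: silt = 100 - 23 - 9
Step 4: silt = 68%

68


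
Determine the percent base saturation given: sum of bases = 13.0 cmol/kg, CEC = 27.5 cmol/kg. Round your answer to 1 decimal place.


Step 1: BS = 100 * (sum of bases) / CEC
Step 2: BS = 100 * 13.0 / 27.5
Step 3: BS = 47.3%

47.3


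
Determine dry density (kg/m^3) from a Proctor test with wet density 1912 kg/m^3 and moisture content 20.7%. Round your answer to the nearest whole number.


Step 1: Dry density = wet density / (1 + w/100)
Step 2: Dry density = 1912 / (1 + 20.7/100)
Step 3: Dry density = 1912 / 1.207
Step 4: Dry density = 1584 kg/m^3

1584


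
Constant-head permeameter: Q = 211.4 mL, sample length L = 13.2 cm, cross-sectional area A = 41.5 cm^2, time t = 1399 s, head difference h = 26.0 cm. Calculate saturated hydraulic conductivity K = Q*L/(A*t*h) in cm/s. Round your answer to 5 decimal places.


Step 1: K = Q * L / (A * t * h)
Step 2: Numerator = 211.4 * 13.2 = 2790.48
Step 3: Denominator = 41.5 * 1399 * 26.0 = 1509521.0
Step 4: K = 2790.48 / 1509521.0 = 0.00185 cm/s

0.00185


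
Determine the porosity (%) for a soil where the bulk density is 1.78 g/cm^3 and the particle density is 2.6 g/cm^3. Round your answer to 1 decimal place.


Step 1: Formula: n = 100 * (1 - BD / PD)
Step 2: n = 100 * (1 - 1.78 / 2.6)
Step 3: n = 100 * (1 - 0.68462)
Step 4: n = 31.5%

31.5


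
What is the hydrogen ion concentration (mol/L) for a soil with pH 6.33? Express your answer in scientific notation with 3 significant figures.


Step 1: [H+] = 10^(-pH)
Step 2: [H+] = 10^(-6.33)
Step 3: [H+] = 4.68e-07 mol/L

4.68e-07


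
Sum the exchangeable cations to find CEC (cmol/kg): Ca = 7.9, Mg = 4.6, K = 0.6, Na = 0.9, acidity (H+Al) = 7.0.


Step 1: CEC = Ca + Mg + K + Na + (H+Al)
Step 2: CEC = 7.9 + 4.6 + 0.6 + 0.9 + 7.0
Step 3: CEC = 21.0 cmol/kg

21.0


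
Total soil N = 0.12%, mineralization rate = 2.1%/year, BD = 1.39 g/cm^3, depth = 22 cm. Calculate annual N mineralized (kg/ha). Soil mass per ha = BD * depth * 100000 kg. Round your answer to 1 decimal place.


Step 1: Soil mass per ha = BD * depth * 100000 = 1.39 * 22 * 100000 = 3058000 kg
Step 2: Total N pool = soil mass * N%/100 = 3058000 * 0.12/100 = 3669.6 kg/ha
Step 3: N mineralized = N pool * rate%/100 = 3669.6 * 2.1/100 = 77.1 kg/ha/yr

77.1


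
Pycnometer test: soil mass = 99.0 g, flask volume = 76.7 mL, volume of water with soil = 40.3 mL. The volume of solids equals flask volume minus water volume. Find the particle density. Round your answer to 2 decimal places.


Step 1: Volume of solids = flask volume - water volume with soil
Step 2: V_solids = 76.7 - 40.3 = 36.4 mL
Step 3: Particle density = mass / V_solids = 99.0 / 36.4 = 2.72 g/cm^3

2.72


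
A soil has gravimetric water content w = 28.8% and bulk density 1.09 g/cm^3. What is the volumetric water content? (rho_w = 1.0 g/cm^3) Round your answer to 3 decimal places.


Step 1: theta = (w / 100) * BD / rho_w
Step 2: theta = (28.8 / 100) * 1.09 / 1.0
Step 3: theta = 0.288 * 1.09
Step 4: theta = 0.314

0.314


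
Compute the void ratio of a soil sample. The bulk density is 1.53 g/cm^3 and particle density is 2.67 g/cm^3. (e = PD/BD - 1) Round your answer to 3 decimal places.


Step 1: e = PD / BD - 1
Step 2: e = 2.67 / 1.53 - 1
Step 3: e = 1.7451 - 1
Step 4: e = 0.745

0.745


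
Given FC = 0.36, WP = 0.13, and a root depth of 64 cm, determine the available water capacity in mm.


Step 1: Available water = (FC - WP) * depth * 10
Step 2: AW = (0.36 - 0.13) * 64 * 10
Step 3: AW = 0.23 * 64 * 10
Step 4: AW = 147.2 mm

147.2


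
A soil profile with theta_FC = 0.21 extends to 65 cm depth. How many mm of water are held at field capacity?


Step 1: Water (mm) = theta_FC * depth (cm) * 10
Step 2: Water = 0.21 * 65 * 10
Step 3: Water = 136.5 mm

136.5


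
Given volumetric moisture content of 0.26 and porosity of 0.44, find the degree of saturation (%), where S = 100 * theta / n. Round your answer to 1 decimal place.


Step 1: S = 100 * theta_v / n
Step 2: S = 100 * 0.26 / 0.44
Step 3: S = 59.1%

59.1


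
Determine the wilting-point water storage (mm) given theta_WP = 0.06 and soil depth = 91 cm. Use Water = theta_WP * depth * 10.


Step 1: Water (mm) = theta_WP * depth * 10
Step 2: Water = 0.06 * 91 * 10
Step 3: Water = 54.6 mm

54.6


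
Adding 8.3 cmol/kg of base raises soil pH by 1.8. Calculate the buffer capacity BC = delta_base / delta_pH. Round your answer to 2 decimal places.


Step 1: BC = change in base / change in pH
Step 2: BC = 8.3 / 1.8
Step 3: BC = 4.61 cmol/(kg*pH unit)

4.61


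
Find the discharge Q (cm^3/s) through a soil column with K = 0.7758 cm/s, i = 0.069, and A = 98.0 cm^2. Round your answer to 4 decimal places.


Step 1: Apply Darcy's law: Q = K * i * A
Step 2: Q = 0.7758 * 0.069 * 98.0
Step 3: Q = 5.246 cm^3/s

5.246


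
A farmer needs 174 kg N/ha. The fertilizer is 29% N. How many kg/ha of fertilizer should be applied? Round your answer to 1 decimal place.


Step 1: Fertilizer rate = target N / (N content / 100)
Step 2: Rate = 174 / (29 / 100)
Step 3: Rate = 174 / 0.29
Step 4: Rate = 600.0 kg/ha

600.0


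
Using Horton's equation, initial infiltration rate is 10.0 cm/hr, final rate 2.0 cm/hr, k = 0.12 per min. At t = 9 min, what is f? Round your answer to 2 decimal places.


Step 1: f = fc + (f0 - fc) * exp(-k * t)
Step 2: exp(-0.12 * 9) = 0.339596
Step 3: f = 2.0 + (10.0 - 2.0) * 0.339596
Step 4: f = 2.0 + 8.0 * 0.339596
Step 5: f = 4.72 cm/hr

4.72


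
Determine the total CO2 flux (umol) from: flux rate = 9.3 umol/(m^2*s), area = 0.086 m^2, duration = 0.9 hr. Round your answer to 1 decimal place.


Step 1: Convert time to seconds: 0.9 hr * 3600 = 3240.0 s
Step 2: Total = flux * area * time_s
Step 3: Total = 9.3 * 0.086 * 3240.0
Step 4: Total = 2591.4 umol

2591.4


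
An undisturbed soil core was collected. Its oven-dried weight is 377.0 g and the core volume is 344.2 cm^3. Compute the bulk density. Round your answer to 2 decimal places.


Step 1: Identify the formula: BD = dry mass / volume
Step 2: Substitute values: BD = 377.0 / 344.2
Step 3: BD = 1.1 g/cm^3

1.1


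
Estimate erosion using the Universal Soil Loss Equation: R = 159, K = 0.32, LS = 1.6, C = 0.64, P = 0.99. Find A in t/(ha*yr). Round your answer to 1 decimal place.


Step 1: A = R * K * LS * C * P
Step 2: R * K = 159 * 0.32 = 50.88
Step 3: (R*K) * LS = 50.88 * 1.6 = 81.408
Step 4: * C * P = 81.408 * 0.64 * 0.99 = 51.6
Step 5: A = 51.6 t/(ha*yr)

51.6


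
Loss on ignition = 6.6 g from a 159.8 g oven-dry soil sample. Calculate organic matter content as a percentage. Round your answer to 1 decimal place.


Step 1: OM% = 100 * LOI / sample mass
Step 2: OM = 100 * 6.6 / 159.8
Step 3: OM = 4.1%

4.1


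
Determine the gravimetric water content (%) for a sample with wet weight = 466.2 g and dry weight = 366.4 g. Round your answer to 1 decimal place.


Step 1: Water mass = wet - dry = 466.2 - 366.4 = 99.8 g
Step 2: w = 100 * water mass / dry mass
Step 3: w = 100 * 99.8 / 366.4 = 27.2%

27.2


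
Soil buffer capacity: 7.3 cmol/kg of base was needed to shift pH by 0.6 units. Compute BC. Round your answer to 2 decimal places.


Step 1: BC = change in base / change in pH
Step 2: BC = 7.3 / 0.6
Step 3: BC = 12.17 cmol/(kg*pH unit)

12.17


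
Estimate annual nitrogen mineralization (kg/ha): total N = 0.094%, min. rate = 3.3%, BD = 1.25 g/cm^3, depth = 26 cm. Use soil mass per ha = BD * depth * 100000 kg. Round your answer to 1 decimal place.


Step 1: Soil mass per ha = BD * depth * 100000 = 1.25 * 26 * 100000 = 3250000 kg
Step 2: Total N pool = soil mass * N%/100 = 3250000 * 0.094/100 = 3055.0 kg/ha
Step 3: N mineralized = N pool * rate%/100 = 3055.0 * 3.3/100 = 100.8 kg/ha/yr

100.8


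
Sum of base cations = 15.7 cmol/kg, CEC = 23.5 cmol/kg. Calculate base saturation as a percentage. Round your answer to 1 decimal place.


Step 1: BS = 100 * (sum of bases) / CEC
Step 2: BS = 100 * 15.7 / 23.5
Step 3: BS = 66.8%

66.8


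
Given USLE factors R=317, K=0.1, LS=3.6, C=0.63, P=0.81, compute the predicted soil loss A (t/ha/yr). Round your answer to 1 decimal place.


Step 1: A = R * K * LS * C * P
Step 2: R * K = 317 * 0.1 = 31.7
Step 3: (R*K) * LS = 31.7 * 3.6 = 114.12
Step 4: * C * P = 114.12 * 0.63 * 0.81 = 58.2
Step 5: A = 58.2 t/(ha*yr)

58.2


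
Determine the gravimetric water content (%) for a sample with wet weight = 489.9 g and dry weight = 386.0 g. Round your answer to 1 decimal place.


Step 1: Water mass = wet - dry = 489.9 - 386.0 = 103.9 g
Step 2: w = 100 * water mass / dry mass
Step 3: w = 100 * 103.9 / 386.0 = 26.9%

26.9


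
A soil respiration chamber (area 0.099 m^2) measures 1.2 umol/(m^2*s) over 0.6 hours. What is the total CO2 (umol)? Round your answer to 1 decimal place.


Step 1: Convert time to seconds: 0.6 hr * 3600 = 2160.0 s
Step 2: Total = flux * area * time_s
Step 3: Total = 1.2 * 0.099 * 2160.0
Step 4: Total = 256.6 umol

256.6


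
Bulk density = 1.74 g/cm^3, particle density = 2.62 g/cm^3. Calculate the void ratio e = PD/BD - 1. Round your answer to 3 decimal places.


Step 1: e = PD / BD - 1
Step 2: e = 2.62 / 1.74 - 1
Step 3: e = 1.50575 - 1
Step 4: e = 0.506

0.506


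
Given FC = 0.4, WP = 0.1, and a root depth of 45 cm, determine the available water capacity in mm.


Step 1: Available water = (FC - WP) * depth * 10
Step 2: AW = (0.4 - 0.1) * 45 * 10
Step 3: AW = 0.3 * 45 * 10
Step 4: AW = 135.0 mm

135.0


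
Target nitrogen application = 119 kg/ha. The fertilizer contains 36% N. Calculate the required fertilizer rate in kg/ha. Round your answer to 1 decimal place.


Step 1: Fertilizer rate = target N / (N content / 100)
Step 2: Rate = 119 / (36 / 100)
Step 3: Rate = 119 / 0.36
Step 4: Rate = 330.6 kg/ha

330.6


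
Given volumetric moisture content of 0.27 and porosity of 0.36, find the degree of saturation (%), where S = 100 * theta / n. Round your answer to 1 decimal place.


Step 1: S = 100 * theta_v / n
Step 2: S = 100 * 0.27 / 0.36
Step 3: S = 75.0%

75.0


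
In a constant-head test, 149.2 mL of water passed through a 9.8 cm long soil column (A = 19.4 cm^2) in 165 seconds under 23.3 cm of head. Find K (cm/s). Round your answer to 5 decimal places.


Step 1: K = Q * L / (A * t * h)
Step 2: Numerator = 149.2 * 9.8 = 1462.16
Step 3: Denominator = 19.4 * 165 * 23.3 = 74583.3
Step 4: K = 1462.16 / 74583.3 = 0.0196 cm/s

0.0196


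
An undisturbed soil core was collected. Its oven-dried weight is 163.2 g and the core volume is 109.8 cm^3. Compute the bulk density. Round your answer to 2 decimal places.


Step 1: Identify the formula: BD = dry mass / volume
Step 2: Substitute values: BD = 163.2 / 109.8
Step 3: BD = 1.49 g/cm^3

1.49


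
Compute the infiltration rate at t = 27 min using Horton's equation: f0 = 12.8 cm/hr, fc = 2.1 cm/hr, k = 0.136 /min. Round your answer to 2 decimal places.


Step 1: f = fc + (f0 - fc) * exp(-k * t)
Step 2: exp(-0.136 * 27) = 0.025426
Step 3: f = 2.1 + (12.8 - 2.1) * 0.025426
Step 4: f = 2.1 + 10.7 * 0.025426
Step 5: f = 2.37 cm/hr

2.37


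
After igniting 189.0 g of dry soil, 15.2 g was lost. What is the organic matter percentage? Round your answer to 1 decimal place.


Step 1: OM% = 100 * LOI / sample mass
Step 2: OM = 100 * 15.2 / 189.0
Step 3: OM = 8.0%

8.0


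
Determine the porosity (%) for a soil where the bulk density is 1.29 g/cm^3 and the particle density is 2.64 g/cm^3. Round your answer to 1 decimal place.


Step 1: Formula: n = 100 * (1 - BD / PD)
Step 2: n = 100 * (1 - 1.29 / 2.64)
Step 3: n = 100 * (1 - 0.48864)
Step 4: n = 51.1%

51.1


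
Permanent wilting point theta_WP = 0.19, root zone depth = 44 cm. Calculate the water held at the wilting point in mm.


Step 1: Water (mm) = theta_WP * depth * 10
Step 2: Water = 0.19 * 44 * 10
Step 3: Water = 83.6 mm

83.6


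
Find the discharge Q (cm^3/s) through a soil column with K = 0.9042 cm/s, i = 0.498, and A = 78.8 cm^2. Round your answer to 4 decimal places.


Step 1: Apply Darcy's law: Q = K * i * A
Step 2: Q = 0.9042 * 0.498 * 78.8
Step 3: Q = 35.483 cm^3/s

35.483


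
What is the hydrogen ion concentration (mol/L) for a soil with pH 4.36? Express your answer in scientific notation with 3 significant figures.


Step 1: [H+] = 10^(-pH)
Step 2: [H+] = 10^(-4.36)
Step 3: [H+] = 4.37e-05 mol/L

4.37e-05


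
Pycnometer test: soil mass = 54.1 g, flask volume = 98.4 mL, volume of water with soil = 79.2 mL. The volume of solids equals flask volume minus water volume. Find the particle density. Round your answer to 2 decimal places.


Step 1: Volume of solids = flask volume - water volume with soil
Step 2: V_solids = 98.4 - 79.2 = 19.2 mL
Step 3: Particle density = mass / V_solids = 54.1 / 19.2 = 2.82 g/cm^3

2.82


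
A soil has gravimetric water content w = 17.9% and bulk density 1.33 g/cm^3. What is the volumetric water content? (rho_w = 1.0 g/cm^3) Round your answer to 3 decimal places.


Step 1: theta = (w / 100) * BD / rho_w
Step 2: theta = (17.9 / 100) * 1.33 / 1.0
Step 3: theta = 0.179 * 1.33
Step 4: theta = 0.238

0.238


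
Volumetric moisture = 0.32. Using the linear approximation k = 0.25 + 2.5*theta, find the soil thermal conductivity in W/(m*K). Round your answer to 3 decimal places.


Step 1: k = 0.25 + 2.5 * theta
Step 2: k = 0.25 + 2.5 * 0.32
Step 3: k = 0.25 + 0.8
Step 4: k = 1.05 W/(m*K)

1.05


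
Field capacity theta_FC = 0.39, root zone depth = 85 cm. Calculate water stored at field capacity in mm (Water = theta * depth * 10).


Step 1: Water (mm) = theta_FC * depth (cm) * 10
Step 2: Water = 0.39 * 85 * 10
Step 3: Water = 331.5 mm

331.5


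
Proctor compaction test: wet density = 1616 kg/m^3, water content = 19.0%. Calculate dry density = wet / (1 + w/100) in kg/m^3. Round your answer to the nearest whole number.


Step 1: Dry density = wet density / (1 + w/100)
Step 2: Dry density = 1616 / (1 + 19.0/100)
Step 3: Dry density = 1616 / 1.19
Step 4: Dry density = 1358 kg/m^3

1358


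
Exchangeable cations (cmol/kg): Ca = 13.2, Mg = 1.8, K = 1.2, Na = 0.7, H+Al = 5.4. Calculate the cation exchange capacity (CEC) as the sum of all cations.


Step 1: CEC = Ca + Mg + K + Na + (H+Al)
Step 2: CEC = 13.2 + 1.8 + 1.2 + 0.7 + 5.4
Step 3: CEC = 22.3 cmol/kg

22.3


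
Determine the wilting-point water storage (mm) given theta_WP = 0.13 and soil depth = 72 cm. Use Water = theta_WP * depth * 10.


Step 1: Water (mm) = theta_WP * depth * 10
Step 2: Water = 0.13 * 72 * 10
Step 3: Water = 93.6 mm

93.6


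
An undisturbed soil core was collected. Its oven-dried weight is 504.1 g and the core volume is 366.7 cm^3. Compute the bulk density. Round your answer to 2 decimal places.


Step 1: Identify the formula: BD = dry mass / volume
Step 2: Substitute values: BD = 504.1 / 366.7
Step 3: BD = 1.37 g/cm^3

1.37


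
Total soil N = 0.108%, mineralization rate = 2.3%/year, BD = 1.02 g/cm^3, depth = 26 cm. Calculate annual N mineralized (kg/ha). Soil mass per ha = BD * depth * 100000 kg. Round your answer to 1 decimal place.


Step 1: Soil mass per ha = BD * depth * 100000 = 1.02 * 26 * 100000 = 2652000 kg
Step 2: Total N pool = soil mass * N%/100 = 2652000 * 0.108/100 = 2864.16 kg/ha
Step 3: N mineralized = N pool * rate%/100 = 2864.16 * 2.3/100 = 65.9 kg/ha/yr

65.9


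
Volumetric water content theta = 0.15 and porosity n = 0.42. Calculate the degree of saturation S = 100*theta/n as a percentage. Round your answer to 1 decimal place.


Step 1: S = 100 * theta_v / n
Step 2: S = 100 * 0.15 / 0.42
Step 3: S = 35.7%

35.7


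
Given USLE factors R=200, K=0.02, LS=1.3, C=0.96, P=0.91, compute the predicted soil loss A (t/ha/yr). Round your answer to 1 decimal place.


Step 1: A = R * K * LS * C * P
Step 2: R * K = 200 * 0.02 = 4.0
Step 3: (R*K) * LS = 4.0 * 1.3 = 5.2
Step 4: * C * P = 5.2 * 0.96 * 0.91 = 4.5
Step 5: A = 4.5 t/(ha*yr)

4.5


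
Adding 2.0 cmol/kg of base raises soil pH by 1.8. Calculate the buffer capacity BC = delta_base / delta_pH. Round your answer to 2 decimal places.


Step 1: BC = change in base / change in pH
Step 2: BC = 2.0 / 1.8
Step 3: BC = 1.11 cmol/(kg*pH unit)

1.11


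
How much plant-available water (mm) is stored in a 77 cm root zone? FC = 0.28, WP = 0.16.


Step 1: Available water = (FC - WP) * depth * 10
Step 2: AW = (0.28 - 0.16) * 77 * 10
Step 3: AW = 0.12 * 77 * 10
Step 4: AW = 92.4 mm

92.4


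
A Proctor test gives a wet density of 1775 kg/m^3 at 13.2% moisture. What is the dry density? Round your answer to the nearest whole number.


Step 1: Dry density = wet density / (1 + w/100)
Step 2: Dry density = 1775 / (1 + 13.2/100)
Step 3: Dry density = 1775 / 1.132
Step 4: Dry density = 1568 kg/m^3

1568


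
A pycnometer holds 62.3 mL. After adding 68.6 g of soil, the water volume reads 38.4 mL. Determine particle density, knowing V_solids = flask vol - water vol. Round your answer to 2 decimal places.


Step 1: Volume of solids = flask volume - water volume with soil
Step 2: V_solids = 62.3 - 38.4 = 23.9 mL
Step 3: Particle density = mass / V_solids = 68.6 / 23.9 = 2.87 g/cm^3

2.87


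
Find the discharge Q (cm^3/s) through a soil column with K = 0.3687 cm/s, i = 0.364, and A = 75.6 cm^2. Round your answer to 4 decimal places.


Step 1: Apply Darcy's law: Q = K * i * A
Step 2: Q = 0.3687 * 0.364 * 75.6
Step 3: Q = 10.146 cm^3/s

10.146


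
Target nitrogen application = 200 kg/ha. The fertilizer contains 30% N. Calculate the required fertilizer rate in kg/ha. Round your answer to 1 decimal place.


Step 1: Fertilizer rate = target N / (N content / 100)
Step 2: Rate = 200 / (30 / 100)
Step 3: Rate = 200 / 0.3
Step 4: Rate = 666.7 kg/ha

666.7


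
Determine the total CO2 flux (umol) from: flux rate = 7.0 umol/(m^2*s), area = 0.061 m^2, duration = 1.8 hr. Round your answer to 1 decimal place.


Step 1: Convert time to seconds: 1.8 hr * 3600 = 6480.0 s
Step 2: Total = flux * area * time_s
Step 3: Total = 7.0 * 0.061 * 6480.0
Step 4: Total = 2767.0 umol

2767.0


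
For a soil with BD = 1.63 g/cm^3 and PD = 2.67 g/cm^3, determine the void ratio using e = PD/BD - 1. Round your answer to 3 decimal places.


Step 1: e = PD / BD - 1
Step 2: e = 2.67 / 1.63 - 1
Step 3: e = 1.63804 - 1
Step 4: e = 0.638

0.638


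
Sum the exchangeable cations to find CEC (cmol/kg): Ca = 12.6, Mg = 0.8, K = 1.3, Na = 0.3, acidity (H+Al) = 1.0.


Step 1: CEC = Ca + Mg + K + Na + (H+Al)
Step 2: CEC = 12.6 + 0.8 + 1.3 + 0.3 + 1.0
Step 3: CEC = 16.0 cmol/kg

16.0


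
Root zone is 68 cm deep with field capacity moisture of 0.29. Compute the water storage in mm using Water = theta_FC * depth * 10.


Step 1: Water (mm) = theta_FC * depth (cm) * 10
Step 2: Water = 0.29 * 68 * 10
Step 3: Water = 197.2 mm

197.2


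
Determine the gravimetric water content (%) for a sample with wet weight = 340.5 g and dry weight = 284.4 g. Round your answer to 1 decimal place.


Step 1: Water mass = wet - dry = 340.5 - 284.4 = 56.1 g
Step 2: w = 100 * water mass / dry mass
Step 3: w = 100 * 56.1 / 284.4 = 19.7%

19.7


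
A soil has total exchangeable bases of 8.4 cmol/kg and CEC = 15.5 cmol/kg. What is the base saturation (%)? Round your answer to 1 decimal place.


Step 1: BS = 100 * (sum of bases) / CEC
Step 2: BS = 100 * 8.4 / 15.5
Step 3: BS = 54.2%

54.2


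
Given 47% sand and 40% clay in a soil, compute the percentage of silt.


Step 1: sand + silt + clay = 100%
Step 2: silt = 100 - sand - clay
Step 3: silt = 100 - 47 - 40
Step 4: silt = 13%

13


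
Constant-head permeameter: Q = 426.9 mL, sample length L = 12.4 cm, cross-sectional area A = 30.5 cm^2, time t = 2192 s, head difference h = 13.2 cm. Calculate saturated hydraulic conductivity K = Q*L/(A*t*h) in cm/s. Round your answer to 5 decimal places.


Step 1: K = Q * L / (A * t * h)
Step 2: Numerator = 426.9 * 12.4 = 5293.56
Step 3: Denominator = 30.5 * 2192 * 13.2 = 882499.2
Step 4: K = 5293.56 / 882499.2 = 0.006 cm/s

0.006


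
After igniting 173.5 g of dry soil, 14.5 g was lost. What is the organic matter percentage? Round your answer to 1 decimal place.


Step 1: OM% = 100 * LOI / sample mass
Step 2: OM = 100 * 14.5 / 173.5
Step 3: OM = 8.4%

8.4


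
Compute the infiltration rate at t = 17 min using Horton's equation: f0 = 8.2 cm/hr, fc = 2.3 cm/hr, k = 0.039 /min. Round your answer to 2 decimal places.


Step 1: f = fc + (f0 - fc) * exp(-k * t)
Step 2: exp(-0.039 * 17) = 0.515303
Step 3: f = 2.3 + (8.2 - 2.3) * 0.515303
Step 4: f = 2.3 + 5.9 * 0.515303
Step 5: f = 5.34 cm/hr

5.34


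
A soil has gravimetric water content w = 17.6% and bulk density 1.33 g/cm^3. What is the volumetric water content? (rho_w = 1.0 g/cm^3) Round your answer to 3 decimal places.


Step 1: theta = (w / 100) * BD / rho_w
Step 2: theta = (17.6 / 100) * 1.33 / 1.0
Step 3: theta = 0.176 * 1.33
Step 4: theta = 0.234

0.234


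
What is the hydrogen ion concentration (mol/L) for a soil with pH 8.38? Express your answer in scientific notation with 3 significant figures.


Step 1: [H+] = 10^(-pH)
Step 2: [H+] = 10^(-8.38)
Step 3: [H+] = 4.17e-09 mol/L

4.17e-09


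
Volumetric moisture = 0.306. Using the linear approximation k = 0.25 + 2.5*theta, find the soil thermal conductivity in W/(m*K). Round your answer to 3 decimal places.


Step 1: k = 0.25 + 2.5 * theta
Step 2: k = 0.25 + 2.5 * 0.306
Step 3: k = 0.25 + 0.765
Step 4: k = 1.015 W/(m*K)

1.015


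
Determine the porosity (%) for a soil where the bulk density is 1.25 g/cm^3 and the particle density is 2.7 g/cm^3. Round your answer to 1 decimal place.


Step 1: Formula: n = 100 * (1 - BD / PD)
Step 2: n = 100 * (1 - 1.25 / 2.7)
Step 3: n = 100 * (1 - 0.46296)
Step 4: n = 53.7%

53.7


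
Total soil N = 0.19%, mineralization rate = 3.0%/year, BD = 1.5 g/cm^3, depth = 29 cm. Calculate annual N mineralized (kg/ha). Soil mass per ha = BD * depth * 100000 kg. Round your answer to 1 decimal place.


Step 1: Soil mass per ha = BD * depth * 100000 = 1.5 * 29 * 100000 = 4350000 kg
Step 2: Total N pool = soil mass * N%/100 = 4350000 * 0.19/100 = 8265.0 kg/ha
Step 3: N mineralized = N pool * rate%/100 = 8265.0 * 3.0/100 = 248.0 kg/ha/yr

248.0
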